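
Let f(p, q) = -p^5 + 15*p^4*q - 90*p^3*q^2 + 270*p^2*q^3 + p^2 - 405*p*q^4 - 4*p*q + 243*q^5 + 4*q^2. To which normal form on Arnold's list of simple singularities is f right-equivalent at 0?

A_4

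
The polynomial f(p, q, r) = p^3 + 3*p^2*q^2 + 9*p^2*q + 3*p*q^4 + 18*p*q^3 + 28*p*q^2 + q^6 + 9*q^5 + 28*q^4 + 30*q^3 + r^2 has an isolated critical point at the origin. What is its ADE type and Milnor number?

Type D_4, Milnor number mu = 4.

The Hessian of f at 0 is [[0, 0, 0], [0, 0, 0], [0, 0, 2]] with rank 1, so corank 2. A Groebner basis of the Jacobian ideal J(f) in C{p,q,r} is {q^3, p^2 - 26*q^2/3, p*q + 3*q^2, r}; counting standard monomials gives mu = 4. Corank 2; j^3 = (p + 3*q)*(p^2 + 6*p*q + 10*q^2) splits into three distinct lines over C (the quadratic factor has nonzero discriminant), so D_4.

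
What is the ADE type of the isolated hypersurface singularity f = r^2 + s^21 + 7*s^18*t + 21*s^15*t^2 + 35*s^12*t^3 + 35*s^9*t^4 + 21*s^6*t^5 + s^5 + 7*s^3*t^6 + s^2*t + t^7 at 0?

The Hessian of f at 0 is [[0, 0, 0], [0, 0, 0], [0, 0, 2]] with rank 1, so corank 2. A Groebner basis of the Jacobian ideal J(f) in C{s,t,r} is {s^2/7 + t^6, s^3, s*t, r}; counting standard monomials gives mu = 8. Corank 2; j^3 = s^2*t has shape L^2 M (L != M), so D-series; mu = 8 gives D_8.

D8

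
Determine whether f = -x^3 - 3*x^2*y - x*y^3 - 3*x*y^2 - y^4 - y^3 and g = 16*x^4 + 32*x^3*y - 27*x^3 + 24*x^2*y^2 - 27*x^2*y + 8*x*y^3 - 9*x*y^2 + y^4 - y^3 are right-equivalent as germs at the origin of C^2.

No.

The Hessian of f at 0 has rank 0. Corank 2; j^3 = -(x + y)^3 is a perfect cube, so E-series; the 4-jet and mu = 7 give E_7. The Hessian of g at 0 has rank 0. Corank 2; j^3 = -(3*x + y)^3 is a perfect cube, so E-series; the 4-jet and mu = 6 give E_6. f is E_7 but g is E_6, hence not right-equivalent.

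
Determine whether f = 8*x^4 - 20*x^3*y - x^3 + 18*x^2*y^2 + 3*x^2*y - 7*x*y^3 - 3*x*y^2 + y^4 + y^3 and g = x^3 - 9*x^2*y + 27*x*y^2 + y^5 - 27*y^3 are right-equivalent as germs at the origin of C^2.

The Hessian of f at 0 has rank 0. Corank 2; j^3 = -(x - y)^3 is a perfect cube, so E-series; the 4-jet and mu = 7 give E_7. The Hessian of g at 0 has rank 0. Corank 2; j^3 = (x - 3*y)^3 is a perfect cube, so E-series; the 5-jet and mu = 8 give E_8. f is E_7 but g is E_8, hence not right-equivalent.

No.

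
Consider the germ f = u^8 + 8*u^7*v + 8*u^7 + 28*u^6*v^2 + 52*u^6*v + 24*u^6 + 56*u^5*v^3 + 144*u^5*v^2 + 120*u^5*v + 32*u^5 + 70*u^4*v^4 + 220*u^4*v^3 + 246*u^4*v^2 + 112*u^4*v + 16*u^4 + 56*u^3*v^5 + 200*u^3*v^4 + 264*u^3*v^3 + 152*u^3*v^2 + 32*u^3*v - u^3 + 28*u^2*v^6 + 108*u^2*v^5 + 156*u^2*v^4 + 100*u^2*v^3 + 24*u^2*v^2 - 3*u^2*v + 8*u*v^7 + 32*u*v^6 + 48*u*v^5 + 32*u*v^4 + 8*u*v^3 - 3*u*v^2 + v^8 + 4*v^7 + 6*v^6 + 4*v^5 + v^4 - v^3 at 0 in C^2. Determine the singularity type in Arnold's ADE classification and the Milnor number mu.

The Hessian of f at 0 has rank 0. Corank 2; j^3 = -(u + v)^3 is a perfect cube, so E-series; the 4-jet and mu = 6 give E_6.

Type E_6, Milnor number mu = 6.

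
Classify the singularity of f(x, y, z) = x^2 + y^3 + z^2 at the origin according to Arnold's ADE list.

The Hessian of f at 0 is [[2, 0, 0], [0, 0, 0], [0, 0, 2]] with rank 2, so corank 1. A Groebner basis of the Jacobian ideal J(f) in C{x,y,z} is {y^2, x, z}; counting standard monomials gives mu = 2. Corank 1: A-series; mu = 2 gives A_2.

A_{2}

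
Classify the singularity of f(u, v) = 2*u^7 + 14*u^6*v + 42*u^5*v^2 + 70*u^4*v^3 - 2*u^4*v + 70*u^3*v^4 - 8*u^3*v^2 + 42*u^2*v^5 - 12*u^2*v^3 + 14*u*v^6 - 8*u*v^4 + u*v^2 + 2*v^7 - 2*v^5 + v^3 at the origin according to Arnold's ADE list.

D_{8}

The Hessian of f at 0 has rank 0. Corank 2; j^3 = v^2*(u + v) has shape L^2 M (L != M), so D-series; mu = 8 gives D_8.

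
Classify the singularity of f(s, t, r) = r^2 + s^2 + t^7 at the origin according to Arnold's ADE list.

A6

The Hessian of f at 0 is [[2, 0, 0], [0, 0, 0], [0, 0, 2]] with rank 2, so corank 1. A Groebner basis of the Jacobian ideal J(f) in C{s,t,r} is {t^6, s, r}; counting standard monomials gives mu = 6. Corank 1: A-series; mu = 6 gives A_6.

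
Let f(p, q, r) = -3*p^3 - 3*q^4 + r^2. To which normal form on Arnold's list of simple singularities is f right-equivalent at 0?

E_6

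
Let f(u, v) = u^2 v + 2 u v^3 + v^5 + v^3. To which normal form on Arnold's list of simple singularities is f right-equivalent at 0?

The Hessian of f at 0 has rank 0. Corank 2; j^3 = v*(u^2 + v^2) splits into three distinct lines over C (the quadratic factor has nonzero discriminant), so D_4.

D_{4}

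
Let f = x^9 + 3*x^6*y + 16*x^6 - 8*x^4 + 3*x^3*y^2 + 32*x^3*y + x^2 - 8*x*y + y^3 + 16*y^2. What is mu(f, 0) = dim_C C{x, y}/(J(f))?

2

The Hessian of f at 0 has rank 1. Corank 1: A-series; mu = 2 gives A_2.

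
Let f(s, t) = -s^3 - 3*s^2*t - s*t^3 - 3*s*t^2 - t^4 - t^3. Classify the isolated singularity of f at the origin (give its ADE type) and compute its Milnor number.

The Hessian of f at 0 has rank 0. Corank 2; j^3 = -(s + t)^3 is a perfect cube, so E-series; the 4-jet and mu = 7 give E_7.

Type E_{7}, Milnor number mu = 7.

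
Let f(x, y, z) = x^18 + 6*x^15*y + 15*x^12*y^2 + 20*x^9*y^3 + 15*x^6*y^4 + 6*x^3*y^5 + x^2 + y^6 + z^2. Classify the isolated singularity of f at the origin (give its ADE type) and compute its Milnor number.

The Hessian of f at 0 is [[2, 0, 0], [0, 0, 0], [0, 0, 2]] with rank 2, so corank 1. A Groebner basis of the Jacobian ideal J(f) in C{x,y,z} is {y^5, x, z}; counting standard monomials gives mu = 5. Corank 1: A-series; mu = 5 gives A_5.

Type A_{5}, Milnor number mu = 5.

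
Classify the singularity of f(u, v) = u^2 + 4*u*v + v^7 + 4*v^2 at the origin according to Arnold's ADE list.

The Hessian of f at 0 has rank 1. Corank 1: A-series; mu = 6 gives A_6.

A_{6}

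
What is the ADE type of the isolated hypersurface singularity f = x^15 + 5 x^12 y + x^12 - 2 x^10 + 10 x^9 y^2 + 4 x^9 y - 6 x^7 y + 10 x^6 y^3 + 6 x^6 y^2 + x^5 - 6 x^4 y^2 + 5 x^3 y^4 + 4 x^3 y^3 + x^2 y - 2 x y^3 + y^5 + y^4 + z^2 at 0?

D5

The Hessian of f at 0 has rank 1. Corank 2; j^3 = x^2*y has shape L^2 M (L != M), so D-series; mu = 5 gives D_5.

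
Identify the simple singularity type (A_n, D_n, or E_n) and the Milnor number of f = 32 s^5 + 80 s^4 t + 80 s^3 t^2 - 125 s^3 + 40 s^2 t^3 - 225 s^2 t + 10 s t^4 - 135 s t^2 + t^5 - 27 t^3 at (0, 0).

Type E_{8}, Milnor number mu = 8.

The Hessian of f at 0 has rank 0. Corank 2; j^3 = -(5*s + 3*t)^3 is a perfect cube, so E-series; the 5-jet and mu = 8 give E_8.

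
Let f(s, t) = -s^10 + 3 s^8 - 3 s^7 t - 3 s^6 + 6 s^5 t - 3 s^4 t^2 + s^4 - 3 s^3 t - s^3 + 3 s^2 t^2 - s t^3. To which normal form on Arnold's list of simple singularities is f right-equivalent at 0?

E_7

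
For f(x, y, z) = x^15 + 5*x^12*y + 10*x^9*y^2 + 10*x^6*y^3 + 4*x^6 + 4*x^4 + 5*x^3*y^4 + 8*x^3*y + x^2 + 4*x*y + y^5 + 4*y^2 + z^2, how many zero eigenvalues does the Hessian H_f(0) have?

1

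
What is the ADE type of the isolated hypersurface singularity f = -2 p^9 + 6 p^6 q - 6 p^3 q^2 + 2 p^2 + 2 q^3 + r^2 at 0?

A_2

The Hessian of f at 0 has rank 2. Corank 1: A-series; mu = 2 gives A_2.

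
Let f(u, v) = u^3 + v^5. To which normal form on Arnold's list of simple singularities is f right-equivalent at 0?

E_{8}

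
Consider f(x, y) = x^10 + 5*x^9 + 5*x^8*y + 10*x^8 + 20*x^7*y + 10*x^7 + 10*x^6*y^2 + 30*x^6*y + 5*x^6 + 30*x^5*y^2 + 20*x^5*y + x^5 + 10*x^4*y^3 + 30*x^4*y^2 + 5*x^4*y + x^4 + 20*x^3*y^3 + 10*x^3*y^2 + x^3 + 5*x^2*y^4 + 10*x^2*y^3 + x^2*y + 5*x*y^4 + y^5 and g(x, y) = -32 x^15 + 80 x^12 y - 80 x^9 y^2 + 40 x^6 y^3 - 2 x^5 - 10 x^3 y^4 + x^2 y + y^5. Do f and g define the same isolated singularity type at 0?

Yes.

The Hessian of f at 0 has rank 0. Corank 2; j^3 = x^2*(x + y) has shape L^2 M (L != M), so D-series; mu = 6 gives D_6. The Hessian of g at 0 has rank 0. Corank 2; j^3 = x^2*y has shape L^2 M (L != M), so D-series; mu = 6 gives D_6. Both have type D_6, hence right-equivalent.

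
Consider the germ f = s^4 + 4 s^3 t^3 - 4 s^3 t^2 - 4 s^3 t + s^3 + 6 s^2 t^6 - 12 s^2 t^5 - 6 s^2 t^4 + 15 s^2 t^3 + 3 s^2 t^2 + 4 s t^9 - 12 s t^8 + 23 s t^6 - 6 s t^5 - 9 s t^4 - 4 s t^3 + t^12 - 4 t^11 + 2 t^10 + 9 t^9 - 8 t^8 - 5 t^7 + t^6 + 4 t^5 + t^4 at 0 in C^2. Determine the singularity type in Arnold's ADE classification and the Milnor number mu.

Type E_6, Milnor number mu = 6.

The Hessian of f at 0 is [[0, 0], [0, 0]] with rank 0, so corank 2. A Groebner basis of the Jacobian ideal J(f) in C{s,t} is {s^3, s^2*t, -s^2/2 + s*t^2, -3*s^2/2 + t^3}; counting standard monomials gives mu = 6. Corank 2; j^3 = s^3 is a perfect cube, so E-series; the 4-jet and mu = 6 give E_6.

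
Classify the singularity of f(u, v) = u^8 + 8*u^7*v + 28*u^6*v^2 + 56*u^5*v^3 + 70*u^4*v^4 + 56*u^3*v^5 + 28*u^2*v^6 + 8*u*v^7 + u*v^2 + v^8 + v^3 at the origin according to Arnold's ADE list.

D9

The Hessian of f at 0 has rank 0. Corank 2; j^3 = v^2*(u + v) has shape L^2 M (L != M), so D-series; mu = 9 gives D_9.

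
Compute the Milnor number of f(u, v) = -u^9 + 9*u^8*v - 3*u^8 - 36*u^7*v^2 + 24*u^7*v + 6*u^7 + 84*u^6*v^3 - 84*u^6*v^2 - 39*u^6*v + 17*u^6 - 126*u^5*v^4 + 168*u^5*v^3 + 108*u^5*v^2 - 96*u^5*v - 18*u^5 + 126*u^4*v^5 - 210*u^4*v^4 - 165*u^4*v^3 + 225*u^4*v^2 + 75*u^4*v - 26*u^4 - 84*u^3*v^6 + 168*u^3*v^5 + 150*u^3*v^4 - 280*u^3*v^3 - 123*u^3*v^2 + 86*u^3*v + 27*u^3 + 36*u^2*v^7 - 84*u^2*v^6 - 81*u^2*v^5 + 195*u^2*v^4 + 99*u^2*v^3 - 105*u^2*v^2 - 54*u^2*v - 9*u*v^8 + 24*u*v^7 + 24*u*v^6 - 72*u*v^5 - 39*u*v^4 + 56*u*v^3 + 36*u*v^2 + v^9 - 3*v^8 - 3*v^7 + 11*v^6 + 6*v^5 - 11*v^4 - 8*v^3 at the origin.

6

The Hessian of f at 0 has rank 0. Corank 2; j^3 = (3*u - 2*v)^3 is a perfect cube, so E-series; the 4-jet and mu = 6 give E_6.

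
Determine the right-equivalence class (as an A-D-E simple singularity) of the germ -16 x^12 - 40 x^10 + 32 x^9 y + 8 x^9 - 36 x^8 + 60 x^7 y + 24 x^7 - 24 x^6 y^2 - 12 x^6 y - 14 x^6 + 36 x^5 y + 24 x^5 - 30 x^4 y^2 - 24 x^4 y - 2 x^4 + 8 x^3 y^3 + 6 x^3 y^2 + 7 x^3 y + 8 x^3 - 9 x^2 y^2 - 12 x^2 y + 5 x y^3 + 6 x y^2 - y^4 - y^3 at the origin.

The Hessian of f at 0 is [[0, 0], [0, 0]] with rank 0, so corank 2. A Groebner basis of the Jacobian ideal J(f) in C{x,y} is {768*x^2 - 768*x*y + y^4 + 8*y^3 + 192*y^2, x^3 - 36*x^2 + 36*x*y - y^3/2 - 9*y^2, x^2*y - 40*x^2 + 40*x*y - 2*y^3/3 - 10*y^2, -32*x^2 + x*y^2 + 32*x*y - 5*y^3/6 - 8*y^2}; counting standard monomials gives mu = 7. Corank 2; j^3 = (2*x - y)^3 is a perfect cube, so E-series; the 4-jet and mu = 7 give E_7.

E7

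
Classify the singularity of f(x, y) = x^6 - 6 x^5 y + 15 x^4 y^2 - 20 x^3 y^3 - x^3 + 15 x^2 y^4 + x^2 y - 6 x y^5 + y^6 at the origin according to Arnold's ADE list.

The Hessian of f at 0 has rank 0. Corank 2; j^3 = -x^2*(x - y) has shape L^2 M (L != M), so D-series; mu = 7 gives D_7.

D_{7}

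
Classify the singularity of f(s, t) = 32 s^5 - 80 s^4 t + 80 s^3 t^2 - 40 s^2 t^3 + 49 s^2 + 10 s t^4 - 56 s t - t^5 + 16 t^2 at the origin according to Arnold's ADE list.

A_4

The Hessian of f at 0 is [[98, -56], [-56, 32]] with rank 1, so corank 1. A Groebner basis of the Jacobian ideal J(f) in C{s,t} is {t^4, s - 4*t/7}; counting standard monomials gives mu = 4. Corank 1: A-series; mu = 4 gives A_4.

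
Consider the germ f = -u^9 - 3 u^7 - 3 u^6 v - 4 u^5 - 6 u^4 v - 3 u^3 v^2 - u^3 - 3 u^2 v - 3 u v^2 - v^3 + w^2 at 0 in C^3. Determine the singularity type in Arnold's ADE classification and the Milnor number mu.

Type E8, Milnor number mu = 8.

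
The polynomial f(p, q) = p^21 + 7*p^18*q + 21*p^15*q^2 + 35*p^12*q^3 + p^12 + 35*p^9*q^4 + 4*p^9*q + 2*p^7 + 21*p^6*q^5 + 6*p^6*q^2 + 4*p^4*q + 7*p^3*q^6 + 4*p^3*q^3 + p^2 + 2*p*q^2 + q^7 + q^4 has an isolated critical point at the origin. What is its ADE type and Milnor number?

Type A6, Milnor number mu = 6.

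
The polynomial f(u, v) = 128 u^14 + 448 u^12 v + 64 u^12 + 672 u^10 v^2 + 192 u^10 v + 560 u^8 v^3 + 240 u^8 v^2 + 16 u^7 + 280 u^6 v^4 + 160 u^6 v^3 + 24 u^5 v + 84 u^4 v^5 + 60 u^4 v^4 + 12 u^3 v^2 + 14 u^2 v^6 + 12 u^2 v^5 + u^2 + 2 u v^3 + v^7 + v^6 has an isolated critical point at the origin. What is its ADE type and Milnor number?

Type A_{6}, Milnor number mu = 6.

The Hessian of f at 0 has rank 1. Corank 1: A-series; mu = 6 gives A_6.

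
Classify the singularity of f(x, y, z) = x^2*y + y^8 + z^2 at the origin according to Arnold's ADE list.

D_9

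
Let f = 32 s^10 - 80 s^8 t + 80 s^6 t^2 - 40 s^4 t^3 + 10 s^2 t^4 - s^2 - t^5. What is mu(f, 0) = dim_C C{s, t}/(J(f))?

4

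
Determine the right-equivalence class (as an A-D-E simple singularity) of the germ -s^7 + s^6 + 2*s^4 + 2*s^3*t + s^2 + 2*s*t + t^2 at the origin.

The Hessian of f at 0 has rank 1. Corank 1: A-series; mu = 6 gives A_6.

A_{6}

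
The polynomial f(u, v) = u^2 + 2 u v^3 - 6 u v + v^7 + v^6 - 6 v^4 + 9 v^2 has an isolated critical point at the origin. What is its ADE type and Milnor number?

The Hessian of f at 0 is [[2, -6], [-6, 18]] with rank 1, so corank 1. A Groebner basis of the Jacobian ideal J(f) in C{u,v} is {u + v^3 - 3*v, u^2 - 6*u*v + 9*v^2}; counting standard monomials gives mu = 6. Corank 1: A-series; mu = 6 gives A_6.

Type A6, Milnor number mu = 6.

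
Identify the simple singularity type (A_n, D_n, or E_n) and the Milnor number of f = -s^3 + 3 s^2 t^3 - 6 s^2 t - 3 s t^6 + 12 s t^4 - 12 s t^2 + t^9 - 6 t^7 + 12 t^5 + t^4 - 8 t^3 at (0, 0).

Type E6, Milnor number mu = 6.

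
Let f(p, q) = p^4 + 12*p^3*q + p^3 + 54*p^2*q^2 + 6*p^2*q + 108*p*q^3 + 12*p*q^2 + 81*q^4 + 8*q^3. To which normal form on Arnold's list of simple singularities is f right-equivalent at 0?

The Hessian of f at 0 has rank 0. Corank 2; j^3 = (p + 2*q)^3 is a perfect cube, so E-series; the 4-jet and mu = 6 give E_6.

E_{6}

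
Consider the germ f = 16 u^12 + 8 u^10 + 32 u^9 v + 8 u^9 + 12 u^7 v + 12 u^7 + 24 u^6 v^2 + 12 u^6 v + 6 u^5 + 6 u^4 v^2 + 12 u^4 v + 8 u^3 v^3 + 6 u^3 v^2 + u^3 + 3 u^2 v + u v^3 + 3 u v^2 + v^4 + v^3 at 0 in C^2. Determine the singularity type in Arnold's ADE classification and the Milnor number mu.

Type E_7, Milnor number mu = 7.

The Hessian of f at 0 is [[0, 0], [0, 0]] with rank 0, so corank 2. A Groebner basis of the Jacobian ideal J(f) in C{u,v} is {u^3 + 3*u^2*v + 6*u^2 + 12*u*v + 6*v^2, -3*u^2 + u*v^2 - 6*u*v - 3*v^2, 3*u^2 + 6*u*v + v^3 + 3*v^2}; counting standard monomials gives mu = 7. Corank 2; j^3 = (u + v)^3 is a perfect cube, so E-series; the 4-jet and mu = 7 give E_7.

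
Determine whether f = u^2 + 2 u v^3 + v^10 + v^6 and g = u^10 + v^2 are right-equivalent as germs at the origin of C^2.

The Hessian of f at 0 has rank 1. Corank 1: A-series; mu = 9 gives A_9. The Hessian of g at 0 has rank 1. Corank 1: A-series; mu = 9 gives A_9. Both have type A_9, hence right-equivalent.

Yes.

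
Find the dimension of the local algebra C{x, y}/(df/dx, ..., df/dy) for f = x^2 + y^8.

7

The Hessian of f at 0 has rank 1. Corank 1: A-series; mu = 7 gives A_7.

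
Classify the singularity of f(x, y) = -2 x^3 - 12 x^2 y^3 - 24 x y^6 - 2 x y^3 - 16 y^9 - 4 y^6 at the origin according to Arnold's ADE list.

E_{7}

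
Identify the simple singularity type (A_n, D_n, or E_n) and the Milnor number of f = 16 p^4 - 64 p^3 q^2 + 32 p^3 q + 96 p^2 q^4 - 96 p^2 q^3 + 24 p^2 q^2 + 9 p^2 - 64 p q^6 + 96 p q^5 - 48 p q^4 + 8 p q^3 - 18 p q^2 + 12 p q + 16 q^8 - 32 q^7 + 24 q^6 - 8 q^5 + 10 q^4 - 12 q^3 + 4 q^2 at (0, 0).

The Hessian of f at 0 has rank 1. Corank 1: A-series; mu = 3 gives A_3.

Type A3, Milnor number mu = 3.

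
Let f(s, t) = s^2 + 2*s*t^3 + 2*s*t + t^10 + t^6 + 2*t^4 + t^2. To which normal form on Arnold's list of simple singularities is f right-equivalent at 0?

A_9

The Hessian of f at 0 is [[2, 2], [2, 2]] with rank 1, so corank 1. A Groebner basis of the Jacobian ideal J(f) in C{s,t} is {s^3 + 3*s^2*t + 3*s*t^2 - s - t, s + t^3 + t}; counting standard monomials gives mu = 9. Corank 1: A-series; mu = 9 gives A_9.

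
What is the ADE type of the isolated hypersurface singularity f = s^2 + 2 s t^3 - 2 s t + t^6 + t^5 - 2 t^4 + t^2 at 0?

The Hessian of f at 0 is [[2, -2], [-2, 2]] with rank 1, so corank 1. A Groebner basis of the Jacobian ideal J(f) in C{s,t} is {s + t^3 - t, s^2 - t^2, s*t - t^2}; counting standard monomials gives mu = 4. Corank 1: A-series; mu = 4 gives A_4.

A_4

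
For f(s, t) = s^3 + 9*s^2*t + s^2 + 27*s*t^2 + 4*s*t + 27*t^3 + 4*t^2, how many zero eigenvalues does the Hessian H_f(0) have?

1

Hessian at 0 has rank 1.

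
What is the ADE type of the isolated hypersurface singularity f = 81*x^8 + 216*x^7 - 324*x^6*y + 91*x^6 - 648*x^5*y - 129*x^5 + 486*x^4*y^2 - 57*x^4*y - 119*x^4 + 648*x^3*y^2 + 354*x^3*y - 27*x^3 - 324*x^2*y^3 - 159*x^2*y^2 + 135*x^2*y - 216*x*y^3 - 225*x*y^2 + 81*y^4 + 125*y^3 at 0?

E6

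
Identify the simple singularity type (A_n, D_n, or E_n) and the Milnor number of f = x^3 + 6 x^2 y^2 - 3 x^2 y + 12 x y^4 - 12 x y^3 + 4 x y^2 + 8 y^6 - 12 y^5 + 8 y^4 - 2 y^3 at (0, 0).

The Hessian of f at 0 is [[0, 0], [0, 0]] with rank 0, so corank 2. A Groebner basis of the Jacobian ideal J(f) in C{x,y} is {y^3, x^2 - 2*y^2/3, x*y - y^2}; counting standard monomials gives mu = 4. Corank 2; j^3 = (x - y)*(x^2 - 2*x*y + 2*y^2) splits into three distinct lines over C (the quadratic factor has nonzero discriminant), so D_4.

Type D4, Milnor number mu = 4.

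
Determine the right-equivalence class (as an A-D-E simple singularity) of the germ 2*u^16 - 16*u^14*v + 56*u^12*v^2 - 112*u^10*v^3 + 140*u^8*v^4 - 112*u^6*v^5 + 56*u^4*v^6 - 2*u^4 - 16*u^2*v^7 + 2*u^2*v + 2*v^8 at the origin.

The Hessian of f at 0 has rank 0. Corank 2; j^3 = 2*u^2*v has shape L^2 M (L != M), so D-series; mu = 9 gives D_9.

D9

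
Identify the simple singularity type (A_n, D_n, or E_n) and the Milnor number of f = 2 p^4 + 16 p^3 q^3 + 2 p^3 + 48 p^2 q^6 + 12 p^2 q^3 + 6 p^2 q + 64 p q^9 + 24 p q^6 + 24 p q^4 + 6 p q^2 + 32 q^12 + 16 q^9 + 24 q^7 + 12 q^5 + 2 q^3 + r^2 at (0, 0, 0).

The Hessian of f at 0 has rank 1. Corank 2; j^3 = 2*(p + q)^3 is a perfect cube, so E-series; the 4-jet and mu = 6 give E_6.

Type E_{6}, Milnor number mu = 6.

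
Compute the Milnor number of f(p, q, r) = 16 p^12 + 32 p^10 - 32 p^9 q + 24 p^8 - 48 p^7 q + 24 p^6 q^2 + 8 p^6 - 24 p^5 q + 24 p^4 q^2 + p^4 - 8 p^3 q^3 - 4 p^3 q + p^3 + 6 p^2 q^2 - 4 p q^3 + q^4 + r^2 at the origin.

The Hessian of f at 0 has rank 1. Corank 2; j^3 = p^3 is a perfect cube, so E-series; the 4-jet and mu = 6 give E_6.

6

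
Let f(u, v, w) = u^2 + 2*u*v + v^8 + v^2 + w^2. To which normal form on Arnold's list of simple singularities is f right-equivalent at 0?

The Hessian of f at 0 is [[2, 2, 0], [2, 2, 0], [0, 0, 2]] with rank 2, so corank 1. A Groebner basis of the Jacobian ideal J(f) in C{u,v,w} is {v^7, u + v, w}; counting standard monomials gives mu = 7. Corank 1: A-series; mu = 7 gives A_7.

A_7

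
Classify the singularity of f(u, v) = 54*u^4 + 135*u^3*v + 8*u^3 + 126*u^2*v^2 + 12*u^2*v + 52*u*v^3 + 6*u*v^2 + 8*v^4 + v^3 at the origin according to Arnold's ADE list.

The Hessian of f at 0 is [[0, 0], [0, 0]] with rank 0, so corank 2. A Groebner basis of the Jacobian ideal J(f) in C{u,v} is {256*u^2/3 + 256*u*v/3 + v^4 + 8*v^3/9 + 64*v^2/3, u^3 + 28*u^2/3 + 28*u*v/3 + 2*v^3/9 + 7*v^2/3, u^2*v - 104*u^2/9 - 104*u*v/9 - 10*v^3/27 - 26*v^2/9, 32*u^2/3 + u*v^2 + 32*u*v/3 + 11*v^3/18 + 8*v^2/3}; counting standard monomials gives mu = 7. Corank 2; j^3 = (2*u + v)^3 is a perfect cube, so E-series; the 4-jet and mu = 7 give E_7.

E7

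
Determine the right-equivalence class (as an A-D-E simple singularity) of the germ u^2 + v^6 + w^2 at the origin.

A5

The Hessian of f at 0 has rank 2. Corank 1: A-series; mu = 5 gives A_5.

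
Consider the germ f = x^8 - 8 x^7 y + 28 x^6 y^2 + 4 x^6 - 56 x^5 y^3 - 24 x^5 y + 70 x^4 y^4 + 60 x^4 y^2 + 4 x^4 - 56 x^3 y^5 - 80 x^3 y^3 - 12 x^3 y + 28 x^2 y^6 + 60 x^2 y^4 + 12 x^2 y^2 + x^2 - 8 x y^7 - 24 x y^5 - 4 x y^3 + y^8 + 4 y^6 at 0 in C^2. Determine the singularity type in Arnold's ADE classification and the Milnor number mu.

Type A7, Milnor number mu = 7.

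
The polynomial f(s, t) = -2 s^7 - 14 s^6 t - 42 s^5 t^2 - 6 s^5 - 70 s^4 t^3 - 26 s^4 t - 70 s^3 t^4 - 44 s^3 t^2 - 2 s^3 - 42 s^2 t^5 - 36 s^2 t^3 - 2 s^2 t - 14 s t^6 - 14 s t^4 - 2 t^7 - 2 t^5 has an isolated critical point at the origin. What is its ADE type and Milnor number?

Type D_{6}, Milnor number mu = 6.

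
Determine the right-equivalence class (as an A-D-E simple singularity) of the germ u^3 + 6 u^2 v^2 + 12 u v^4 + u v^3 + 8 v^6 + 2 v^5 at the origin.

The Hessian of f at 0 has rank 0. Corank 2; j^3 = u^3 is a perfect cube, so E-series; the 4-jet and mu = 7 give E_7.

E_7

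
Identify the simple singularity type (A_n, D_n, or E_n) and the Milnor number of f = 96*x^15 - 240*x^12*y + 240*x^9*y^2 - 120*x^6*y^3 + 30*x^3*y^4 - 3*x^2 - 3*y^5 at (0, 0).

The Hessian of f at 0 is [[-6, 0], [0, 0]] with rank 1, so corank 1. A Groebner basis of the Jacobian ideal J(f) in C{x,y} is {y^4, x}; counting standard monomials gives mu = 4. Corank 1: A-series; mu = 4 gives A_4.

Type A_{4}, Milnor number mu = 4.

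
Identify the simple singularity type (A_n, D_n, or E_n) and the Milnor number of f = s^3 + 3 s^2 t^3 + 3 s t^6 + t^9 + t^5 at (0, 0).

The Hessian of f at 0 has rank 0. Corank 2; j^3 = s^3 is a perfect cube, so E-series; the 5-jet and mu = 8 give E_8.

Type E_8, Milnor number mu = 8.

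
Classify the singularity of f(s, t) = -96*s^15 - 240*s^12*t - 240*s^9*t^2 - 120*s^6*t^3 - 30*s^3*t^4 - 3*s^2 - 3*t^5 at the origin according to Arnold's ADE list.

The Hessian of f at 0 has rank 1. Corank 1: A-series; mu = 4 gives A_4.

A_{4}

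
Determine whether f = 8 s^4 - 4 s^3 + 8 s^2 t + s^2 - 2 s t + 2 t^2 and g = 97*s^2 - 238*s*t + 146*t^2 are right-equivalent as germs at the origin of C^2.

Yes.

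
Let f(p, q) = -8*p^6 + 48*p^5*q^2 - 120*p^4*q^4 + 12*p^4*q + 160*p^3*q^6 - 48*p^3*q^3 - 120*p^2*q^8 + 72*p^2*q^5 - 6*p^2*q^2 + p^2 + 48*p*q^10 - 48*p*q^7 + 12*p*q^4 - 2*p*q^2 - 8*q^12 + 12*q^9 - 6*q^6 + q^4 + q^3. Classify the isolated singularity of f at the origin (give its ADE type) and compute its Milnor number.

The Hessian of f at 0 has rank 1. Corank 1: A-series; mu = 2 gives A_2.

Type A_{2}, Milnor number mu = 2.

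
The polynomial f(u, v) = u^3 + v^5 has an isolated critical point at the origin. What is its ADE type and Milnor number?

Type E_8, Milnor number mu = 8.

The Hessian of f at 0 is [[0, 0], [0, 0]] with rank 0, so corank 2. A Groebner basis of the Jacobian ideal J(f) in C{u,v} is {v^4, u^2}; counting standard monomials gives mu = 8. Corank 2; j^3 = u^3 is a perfect cube, so E-series; the 5-jet and mu = 8 give E_8.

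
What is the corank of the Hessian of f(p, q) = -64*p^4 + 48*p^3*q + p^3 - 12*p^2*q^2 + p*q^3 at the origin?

Hessian at 0 has rank 0.

2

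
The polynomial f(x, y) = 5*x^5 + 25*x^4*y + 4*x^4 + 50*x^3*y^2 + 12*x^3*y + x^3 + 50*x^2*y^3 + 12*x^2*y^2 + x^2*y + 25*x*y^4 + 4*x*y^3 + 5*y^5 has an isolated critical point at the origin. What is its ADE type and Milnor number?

Type D_6, Milnor number mu = 6.

The Hessian of f at 0 has rank 0. Corank 2; j^3 = x^2*(x + y) has shape L^2 M (L != M), so D-series; mu = 6 gives D_6.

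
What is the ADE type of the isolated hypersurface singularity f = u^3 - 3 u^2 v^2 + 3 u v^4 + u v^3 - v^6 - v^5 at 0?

The Hessian of f at 0 is [[0, 0], [0, 0]] with rank 0, so corank 2. A Groebner basis of the Jacobian ideal J(f) in C{u,v} is {-u^2 + v^4 - v^3/3, u^3, u^2*v + u^2/3 + v^3/9, -u^2 + u*v^2 - v^3/3}; counting standard monomials gives mu = 7. Corank 2; j^3 = u^3 is a perfect cube, so E-series; the 4-jet and mu = 7 give E_7.

E_7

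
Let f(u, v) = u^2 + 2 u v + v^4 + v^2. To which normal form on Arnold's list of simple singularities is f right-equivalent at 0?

A_3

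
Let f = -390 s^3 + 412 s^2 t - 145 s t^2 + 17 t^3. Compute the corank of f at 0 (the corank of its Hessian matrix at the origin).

2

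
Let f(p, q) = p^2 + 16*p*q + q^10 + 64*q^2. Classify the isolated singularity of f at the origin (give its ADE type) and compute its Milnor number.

Type A9, Milnor number mu = 9.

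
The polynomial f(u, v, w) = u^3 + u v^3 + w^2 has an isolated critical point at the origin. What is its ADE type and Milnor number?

Type E_{7}, Milnor number mu = 7.

The Hessian of f at 0 is [[0, 0, 0], [0, 0, 0], [0, 0, 2]] with rank 1, so corank 2. A Groebner basis of the Jacobian ideal J(f) in C{u,v,w} is {u^3, u*v^2, 3*u^2 + v^3, w}; counting standard monomials gives mu = 7. Corank 2; j^3 = u^3 is a perfect cube, so E-series; the 4-jet and mu = 7 give E_7.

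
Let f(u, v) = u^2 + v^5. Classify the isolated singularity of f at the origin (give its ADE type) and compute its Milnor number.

The Hessian of f at 0 is [[2, 0], [0, 0]] with rank 1, so corank 1. A Groebner basis of the Jacobian ideal J(f) in C{u,v} is {v^4, u}; counting standard monomials gives mu = 4. Corank 1: A-series; mu = 4 gives A_4.

Type A_4, Milnor number mu = 4.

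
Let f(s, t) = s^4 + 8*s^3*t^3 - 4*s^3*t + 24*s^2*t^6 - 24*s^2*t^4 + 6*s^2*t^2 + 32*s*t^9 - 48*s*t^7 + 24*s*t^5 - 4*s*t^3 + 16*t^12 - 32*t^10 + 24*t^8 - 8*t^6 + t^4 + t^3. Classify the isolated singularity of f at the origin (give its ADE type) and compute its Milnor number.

The Hessian of f at 0 is [[0, 0], [0, 0]] with rank 0, so corank 2. A Groebner basis of the Jacobian ideal J(f) in C{s,t} is {s^3 - 3*s^2*t, t^2}; counting standard monomials gives mu = 6. Corank 2; j^3 = t^3 is a perfect cube, so E-series; the 4-jet and mu = 6 give E_6.

Type E6, Milnor number mu = 6.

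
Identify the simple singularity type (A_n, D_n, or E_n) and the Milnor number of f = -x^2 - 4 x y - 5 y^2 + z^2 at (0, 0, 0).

Type A_{1}, Milnor number mu = 1.

The Hessian of f at 0 is [[-2, -4, 0], [-4, -10, 0], [0, 0, 2]] with rank 3, so corank 0. A Groebner basis of the Jacobian ideal J(f) in C{x,y,z} is {x, y, z}; counting standard monomials gives mu = 1. Corank 0: nondegenerate Morse point, so A_1.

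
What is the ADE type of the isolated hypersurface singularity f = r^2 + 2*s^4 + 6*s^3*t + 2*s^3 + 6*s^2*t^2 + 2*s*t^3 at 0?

The Hessian of f at 0 is [[0, 0, 0], [0, 0, 0], [0, 0, 2]] with rank 1, so corank 2. A Groebner basis of the Jacobian ideal J(f) in C{s,t,r} is {3*s^2 + t^4 + t^3, s^3, s^2*t - s^2 - t^3/3, 2*s^2 + s*t^2 + 2*t^3/3, r}; counting standard monomials gives mu = 7. Corank 2; j^3 = 2*s^3 is a perfect cube, so E-series; the 4-jet and mu = 7 give E_7.

E7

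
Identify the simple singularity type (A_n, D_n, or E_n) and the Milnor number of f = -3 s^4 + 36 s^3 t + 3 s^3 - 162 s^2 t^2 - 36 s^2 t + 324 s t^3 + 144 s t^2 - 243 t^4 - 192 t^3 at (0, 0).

Type E_{6}, Milnor number mu = 6.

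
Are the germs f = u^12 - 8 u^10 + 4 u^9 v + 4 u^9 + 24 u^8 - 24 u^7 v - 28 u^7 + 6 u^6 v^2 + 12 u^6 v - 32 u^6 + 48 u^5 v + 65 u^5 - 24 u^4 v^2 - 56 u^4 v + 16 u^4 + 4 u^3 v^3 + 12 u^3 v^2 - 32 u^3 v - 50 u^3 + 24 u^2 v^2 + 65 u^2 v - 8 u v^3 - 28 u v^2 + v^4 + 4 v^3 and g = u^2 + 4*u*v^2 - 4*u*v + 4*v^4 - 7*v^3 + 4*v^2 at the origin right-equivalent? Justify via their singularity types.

The Hessian of f at 0 has rank 0. Corank 2; j^3 = -(2*u - v)*(5*u - 2*v)^2 has shape L^2 M (L != M), so D-series; mu = 5 gives D_5. The Hessian of g at 0 has rank 1. Corank 1: A-series; mu = 2 gives A_2. f is D_5 but g is A_2, hence not right-equivalent.

No.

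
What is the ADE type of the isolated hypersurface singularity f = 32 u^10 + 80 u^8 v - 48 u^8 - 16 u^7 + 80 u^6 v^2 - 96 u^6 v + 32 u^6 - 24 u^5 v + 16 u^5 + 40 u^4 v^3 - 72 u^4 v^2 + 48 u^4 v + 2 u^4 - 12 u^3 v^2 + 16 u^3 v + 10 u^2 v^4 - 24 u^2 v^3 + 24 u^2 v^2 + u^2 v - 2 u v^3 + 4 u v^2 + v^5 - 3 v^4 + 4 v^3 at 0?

D5

The Hessian of f at 0 has rank 0. Corank 2; j^3 = v*(u + 2*v)^2 has shape L^2 M (L != M), so D-series; mu = 5 gives D_5.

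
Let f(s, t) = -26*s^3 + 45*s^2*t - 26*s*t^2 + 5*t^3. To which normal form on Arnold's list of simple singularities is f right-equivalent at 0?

The Hessian of f at 0 is [[0, 0], [0, 0]] with rank 0, so corank 2. A Groebner basis of the Jacobian ideal J(f) in C{s,t} is {t^3, s^2 + t^2/3, s*t}; counting standard monomials gives mu = 4. Corank 2; j^3 = -(2*s - t)*(13*s^2 - 16*s*t + 5*t^2) splits into three distinct lines over C (the quadratic factor has nonzero discriminant), so D_4.

D4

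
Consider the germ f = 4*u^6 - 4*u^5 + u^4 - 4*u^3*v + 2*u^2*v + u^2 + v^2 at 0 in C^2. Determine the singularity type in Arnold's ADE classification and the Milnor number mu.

Type A_1, Milnor number mu = 1.

The Hessian of f at 0 is [[2, 0], [0, 2]] with rank 2, so corank 0. A Groebner basis of the Jacobian ideal J(f) in C{u,v} is {u, v}; counting standard monomials gives mu = 1. Corank 0: nondegenerate Morse point, so A_1.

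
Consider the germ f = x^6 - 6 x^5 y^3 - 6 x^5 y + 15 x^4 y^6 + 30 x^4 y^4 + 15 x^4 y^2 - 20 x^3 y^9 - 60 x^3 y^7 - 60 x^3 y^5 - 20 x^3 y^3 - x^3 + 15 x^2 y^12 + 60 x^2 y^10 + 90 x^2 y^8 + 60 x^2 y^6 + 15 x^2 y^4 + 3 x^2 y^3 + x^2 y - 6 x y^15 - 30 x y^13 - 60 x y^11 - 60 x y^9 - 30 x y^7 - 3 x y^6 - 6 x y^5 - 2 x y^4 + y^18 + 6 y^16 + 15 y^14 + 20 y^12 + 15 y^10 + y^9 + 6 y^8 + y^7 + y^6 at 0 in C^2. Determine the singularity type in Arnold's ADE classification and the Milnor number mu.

The Hessian of f at 0 is [[0, 0], [0, 0]] with rank 0, so corank 2. A Groebner basis of the Jacobian ideal J(f) in C{x,y} is {x^2 - x*y + y^4, x^3, x^2*y, x^2/6 + x*y^2}; counting standard monomials gives mu = 7. Corank 2; j^3 = -x^2*(x - y) has shape L^2 M (L != M), so D-series; mu = 7 gives D_7.

Type D7, Milnor number mu = 7.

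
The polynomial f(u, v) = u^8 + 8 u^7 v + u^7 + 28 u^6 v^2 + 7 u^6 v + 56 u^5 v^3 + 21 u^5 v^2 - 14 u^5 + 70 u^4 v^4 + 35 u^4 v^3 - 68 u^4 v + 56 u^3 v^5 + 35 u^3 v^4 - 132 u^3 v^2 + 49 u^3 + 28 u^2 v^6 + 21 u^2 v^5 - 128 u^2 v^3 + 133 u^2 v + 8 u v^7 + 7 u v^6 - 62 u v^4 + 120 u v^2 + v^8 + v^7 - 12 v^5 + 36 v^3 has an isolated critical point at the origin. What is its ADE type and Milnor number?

The Hessian of f at 0 is [[0, 0], [0, 0]] with rank 0, so corank 2. A Groebner basis of the Jacobian ideal J(f) in C{u,v} is {u^2*v^2 + 61152*u^2*v + 41160*u^2 + 104832*u*v^2 + 68796*u*v + 44928*v^3 + 28728*v^2, -68600*u^2*v - 45619*u^2 + u*v^3 - 117600*u*v^2 - 76146*u*v - 50400*v^3 - 31752*v^2, 76832*u^2*v + 50421*u^2 + 131712*u*v^2 + 84035*u*v + v^4 + 56448*v^3 + 34986*v^2, u^3 + 18*u^2*v/7 + 108*u*v^2/49 + 216*v^3/343}; counting standard monomials gives mu = 9. Corank 2; j^3 = (u + v)*(7*u + 6*v)^2 has shape L^2 M (L != M), so D-series; mu = 9 gives D_9.

Type D_9, Milnor number mu = 9.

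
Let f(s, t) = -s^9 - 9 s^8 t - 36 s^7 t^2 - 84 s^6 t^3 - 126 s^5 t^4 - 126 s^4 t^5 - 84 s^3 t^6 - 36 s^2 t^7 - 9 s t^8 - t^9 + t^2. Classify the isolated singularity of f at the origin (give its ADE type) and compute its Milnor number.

Type A_8, Milnor number mu = 8.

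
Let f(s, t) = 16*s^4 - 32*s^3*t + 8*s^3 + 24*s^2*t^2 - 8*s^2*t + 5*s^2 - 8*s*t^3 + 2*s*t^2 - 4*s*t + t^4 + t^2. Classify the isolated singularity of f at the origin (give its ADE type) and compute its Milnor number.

The Hessian of f at 0 has rank 2. Corank 0: nondegenerate Morse point, so A_1.

Type A_1, Milnor number mu = 1.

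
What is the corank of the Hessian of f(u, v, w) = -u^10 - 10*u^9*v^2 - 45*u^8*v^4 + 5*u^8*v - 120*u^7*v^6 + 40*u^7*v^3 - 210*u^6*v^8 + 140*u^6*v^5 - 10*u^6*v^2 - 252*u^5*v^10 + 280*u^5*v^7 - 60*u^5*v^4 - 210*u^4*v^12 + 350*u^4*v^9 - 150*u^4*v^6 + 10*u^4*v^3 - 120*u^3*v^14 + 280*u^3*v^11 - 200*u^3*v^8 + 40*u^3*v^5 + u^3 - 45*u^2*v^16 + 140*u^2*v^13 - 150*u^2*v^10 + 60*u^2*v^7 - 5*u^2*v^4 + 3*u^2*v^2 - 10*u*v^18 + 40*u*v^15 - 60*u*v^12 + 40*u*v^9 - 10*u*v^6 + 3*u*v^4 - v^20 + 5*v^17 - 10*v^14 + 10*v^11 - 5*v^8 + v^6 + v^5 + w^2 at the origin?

The Hessian at 0 is [[0, 0, 0], [0, 0, 0], [0, 0, 2]] of rank 1; hence corank 2.

2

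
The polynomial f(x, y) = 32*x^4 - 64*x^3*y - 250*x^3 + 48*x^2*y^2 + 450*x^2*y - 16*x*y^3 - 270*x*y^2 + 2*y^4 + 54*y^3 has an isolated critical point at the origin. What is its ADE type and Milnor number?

The Hessian of f at 0 has rank 0. Corank 2; j^3 = -2*(5*x - 3*y)^3 is a perfect cube, so E-series; the 4-jet and mu = 6 give E_6.

Type E6, Milnor number mu = 6.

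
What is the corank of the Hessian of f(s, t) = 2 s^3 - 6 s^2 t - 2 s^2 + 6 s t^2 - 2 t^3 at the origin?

1

The Hessian at 0 is [[-4, 0], [0, 0]] of rank 1; hence corank 1.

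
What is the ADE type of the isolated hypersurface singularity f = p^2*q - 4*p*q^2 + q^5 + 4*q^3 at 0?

D6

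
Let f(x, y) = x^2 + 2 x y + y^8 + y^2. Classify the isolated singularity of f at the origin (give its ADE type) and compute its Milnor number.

The Hessian of f at 0 is [[2, 2], [2, 2]] with rank 1, so corank 1. A Groebner basis of the Jacobian ideal J(f) in C{x,y} is {y^7, x + y}; counting standard monomials gives mu = 7. Corank 1: A-series; mu = 7 gives A_7.

Type A_{7}, Milnor number mu = 7.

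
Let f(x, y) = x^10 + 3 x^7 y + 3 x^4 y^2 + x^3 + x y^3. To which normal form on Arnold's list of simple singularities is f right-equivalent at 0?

The Hessian of f at 0 has rank 0. Corank 2; j^3 = x^3 is a perfect cube, so E-series; the 4-jet and mu = 7 give E_7.

E_7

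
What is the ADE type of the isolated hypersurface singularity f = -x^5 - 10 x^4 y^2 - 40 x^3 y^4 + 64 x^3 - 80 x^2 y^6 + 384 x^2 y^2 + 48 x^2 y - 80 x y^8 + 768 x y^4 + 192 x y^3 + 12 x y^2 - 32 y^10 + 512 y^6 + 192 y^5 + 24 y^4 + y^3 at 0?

E8

The Hessian of f at 0 has rank 0. Corank 2; j^3 = (4*x + y)^3 is a perfect cube, so E-series; the 5-jet and mu = 8 give E_8.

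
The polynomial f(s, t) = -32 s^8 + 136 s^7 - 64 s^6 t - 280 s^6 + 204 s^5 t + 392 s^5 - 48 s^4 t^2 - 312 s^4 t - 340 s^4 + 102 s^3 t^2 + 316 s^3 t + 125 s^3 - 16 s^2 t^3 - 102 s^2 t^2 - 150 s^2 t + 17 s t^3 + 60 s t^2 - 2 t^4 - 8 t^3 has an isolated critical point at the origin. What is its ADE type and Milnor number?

The Hessian of f at 0 has rank 0. Corank 2; j^3 = (5*s - 2*t)^3 is a perfect cube, so E-series; the 4-jet and mu = 7 give E_7.

Type E_{7}, Milnor number mu = 7.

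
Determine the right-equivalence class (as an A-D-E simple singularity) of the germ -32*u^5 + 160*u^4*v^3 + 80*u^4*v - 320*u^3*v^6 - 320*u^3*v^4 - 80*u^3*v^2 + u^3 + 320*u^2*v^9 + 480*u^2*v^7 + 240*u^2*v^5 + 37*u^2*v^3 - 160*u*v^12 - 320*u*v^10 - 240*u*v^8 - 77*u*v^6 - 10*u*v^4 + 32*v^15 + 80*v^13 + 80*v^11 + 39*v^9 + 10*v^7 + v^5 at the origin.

E8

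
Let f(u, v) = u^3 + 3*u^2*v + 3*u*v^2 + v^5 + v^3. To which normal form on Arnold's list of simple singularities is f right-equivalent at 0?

E8

The Hessian of f at 0 has rank 0. Corank 2; j^3 = (u + v)^3 is a perfect cube, so E-series; the 5-jet and mu = 8 give E_8.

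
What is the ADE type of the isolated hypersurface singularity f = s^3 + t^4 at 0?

E_6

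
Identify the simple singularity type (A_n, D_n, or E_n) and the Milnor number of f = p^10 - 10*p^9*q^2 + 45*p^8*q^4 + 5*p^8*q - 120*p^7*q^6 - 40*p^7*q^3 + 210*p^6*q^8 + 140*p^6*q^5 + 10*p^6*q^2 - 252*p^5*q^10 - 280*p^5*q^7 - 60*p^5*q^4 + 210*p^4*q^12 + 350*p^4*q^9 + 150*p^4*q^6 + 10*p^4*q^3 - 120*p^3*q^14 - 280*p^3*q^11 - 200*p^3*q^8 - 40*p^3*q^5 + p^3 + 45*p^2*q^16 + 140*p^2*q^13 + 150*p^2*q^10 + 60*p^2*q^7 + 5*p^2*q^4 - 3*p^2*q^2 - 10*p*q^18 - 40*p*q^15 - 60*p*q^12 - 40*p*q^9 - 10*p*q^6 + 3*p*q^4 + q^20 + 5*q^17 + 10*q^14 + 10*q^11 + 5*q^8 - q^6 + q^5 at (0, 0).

The Hessian of f at 0 has rank 0. Corank 2; j^3 = p^3 is a perfect cube, so E-series; the 5-jet and mu = 8 give E_8.

Type E_8, Milnor number mu = 8.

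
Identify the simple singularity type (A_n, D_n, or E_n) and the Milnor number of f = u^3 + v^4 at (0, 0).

Type E_6, Milnor number mu = 6.

The Hessian of f at 0 has rank 0. Corank 2; j^3 = u^3 is a perfect cube, so E-series; the 4-jet and mu = 6 give E_6.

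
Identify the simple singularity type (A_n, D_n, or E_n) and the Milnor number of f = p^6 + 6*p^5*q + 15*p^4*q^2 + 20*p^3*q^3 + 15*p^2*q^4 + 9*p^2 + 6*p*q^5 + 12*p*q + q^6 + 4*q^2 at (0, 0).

The Hessian of f at 0 has rank 1. Corank 1: A-series; mu = 5 gives A_5.

Type A_5, Milnor number mu = 5.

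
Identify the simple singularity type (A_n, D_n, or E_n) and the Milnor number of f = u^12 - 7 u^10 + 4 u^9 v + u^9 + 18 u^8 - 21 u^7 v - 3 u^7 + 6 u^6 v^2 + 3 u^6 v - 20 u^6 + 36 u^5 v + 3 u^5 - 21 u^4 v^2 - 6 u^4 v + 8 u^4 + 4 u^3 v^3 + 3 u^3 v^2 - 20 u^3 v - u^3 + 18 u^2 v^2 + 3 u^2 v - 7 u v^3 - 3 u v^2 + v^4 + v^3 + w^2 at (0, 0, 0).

Type E_{7}, Milnor number mu = 7.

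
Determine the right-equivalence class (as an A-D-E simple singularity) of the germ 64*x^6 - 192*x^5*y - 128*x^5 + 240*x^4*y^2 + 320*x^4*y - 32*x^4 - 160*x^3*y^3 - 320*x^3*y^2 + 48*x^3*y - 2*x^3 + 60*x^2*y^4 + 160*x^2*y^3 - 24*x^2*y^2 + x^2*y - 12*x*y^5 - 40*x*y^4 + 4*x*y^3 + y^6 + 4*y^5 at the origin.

The Hessian of f at 0 has rank 0. Corank 2; j^3 = -x^2*(2*x - y) has shape L^2 M (L != M), so D-series; mu = 7 gives D_7.

D7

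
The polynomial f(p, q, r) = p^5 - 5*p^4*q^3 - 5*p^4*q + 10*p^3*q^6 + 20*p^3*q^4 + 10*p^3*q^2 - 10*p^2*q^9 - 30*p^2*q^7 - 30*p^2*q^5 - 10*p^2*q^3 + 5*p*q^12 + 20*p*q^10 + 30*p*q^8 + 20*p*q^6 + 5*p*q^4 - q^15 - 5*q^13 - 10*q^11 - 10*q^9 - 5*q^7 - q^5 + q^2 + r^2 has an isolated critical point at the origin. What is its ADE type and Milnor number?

Type A_4, Milnor number mu = 4.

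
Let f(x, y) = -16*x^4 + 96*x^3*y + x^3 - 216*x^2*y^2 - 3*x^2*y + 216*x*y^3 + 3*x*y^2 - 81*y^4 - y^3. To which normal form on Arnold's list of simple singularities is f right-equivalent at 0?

E_6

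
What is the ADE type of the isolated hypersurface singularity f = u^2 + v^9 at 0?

A8

The Hessian of f at 0 has rank 1. Corank 1: A-series; mu = 8 gives A_8.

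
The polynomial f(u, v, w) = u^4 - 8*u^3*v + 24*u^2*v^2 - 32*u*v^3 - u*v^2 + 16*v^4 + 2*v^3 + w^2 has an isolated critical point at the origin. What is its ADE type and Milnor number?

The Hessian of f at 0 has rank 1. Corank 2; j^3 = -v^2*(u - 2*v) has shape L^2 M (L != M), so D-series; mu = 5 gives D_5.

Type D5, Milnor number mu = 5.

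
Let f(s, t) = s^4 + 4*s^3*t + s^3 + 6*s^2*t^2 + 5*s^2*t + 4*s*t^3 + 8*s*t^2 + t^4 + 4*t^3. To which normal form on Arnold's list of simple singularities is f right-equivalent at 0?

The Hessian of f at 0 has rank 0. Corank 2; j^3 = (s + t)*(s + 2*t)^2 has shape L^2 M (L != M), so D-series; mu = 5 gives D_5.

D_{5}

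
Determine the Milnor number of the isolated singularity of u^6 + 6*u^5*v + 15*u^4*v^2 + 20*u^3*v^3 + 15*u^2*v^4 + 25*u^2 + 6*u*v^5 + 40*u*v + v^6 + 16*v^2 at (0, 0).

5

The Hessian of f at 0 has rank 1. Corank 1: A-series; mu = 5 gives A_5.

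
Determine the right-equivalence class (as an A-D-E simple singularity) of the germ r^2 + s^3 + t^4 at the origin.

The Hessian of f at 0 is [[0, 0, 0], [0, 0, 0], [0, 0, 2]] with rank 1, so corank 2. A Groebner basis of the Jacobian ideal J(f) in C{s,t,r} is {t^3, s^2, r}; counting standard monomials gives mu = 6. Corank 2; j^3 = s^3 is a perfect cube, so E-series; the 4-jet and mu = 6 give E_6.

E_{6}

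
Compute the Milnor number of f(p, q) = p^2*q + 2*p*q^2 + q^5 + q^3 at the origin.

6

The Hessian of f at 0 is [[0, 0], [0, 0]] with rank 0, so corank 2. A Groebner basis of the Jacobian ideal J(f) in C{p,q} is {p^2/5 + q^4 - q^2/5, p^3 + q^3, p*q + q^2}; counting standard monomials gives mu = 6. Corank 2; j^3 = q*(p + q)^2 has shape L^2 M (L != M), so D-series; mu = 6 gives D_6.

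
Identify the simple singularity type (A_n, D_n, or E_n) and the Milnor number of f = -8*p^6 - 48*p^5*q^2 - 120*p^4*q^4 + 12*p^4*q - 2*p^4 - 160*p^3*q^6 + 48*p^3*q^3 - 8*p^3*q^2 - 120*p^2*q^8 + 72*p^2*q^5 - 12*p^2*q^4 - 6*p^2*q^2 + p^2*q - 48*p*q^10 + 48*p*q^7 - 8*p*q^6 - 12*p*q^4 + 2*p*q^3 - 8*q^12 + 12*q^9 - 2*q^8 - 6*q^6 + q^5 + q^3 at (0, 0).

Type D_{4}, Milnor number mu = 4.

The Hessian of f at 0 is [[0, 0], [0, 0]] with rank 0, so corank 2. A Groebner basis of the Jacobian ideal J(f) in C{p,q} is {q^3, p^2 + 3*q^2, p*q}; counting standard monomials gives mu = 4. Corank 2; j^3 = q*(p^2 + q^2) splits into three distinct lines over C (the quadratic factor has nonzero discriminant), so D_4.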